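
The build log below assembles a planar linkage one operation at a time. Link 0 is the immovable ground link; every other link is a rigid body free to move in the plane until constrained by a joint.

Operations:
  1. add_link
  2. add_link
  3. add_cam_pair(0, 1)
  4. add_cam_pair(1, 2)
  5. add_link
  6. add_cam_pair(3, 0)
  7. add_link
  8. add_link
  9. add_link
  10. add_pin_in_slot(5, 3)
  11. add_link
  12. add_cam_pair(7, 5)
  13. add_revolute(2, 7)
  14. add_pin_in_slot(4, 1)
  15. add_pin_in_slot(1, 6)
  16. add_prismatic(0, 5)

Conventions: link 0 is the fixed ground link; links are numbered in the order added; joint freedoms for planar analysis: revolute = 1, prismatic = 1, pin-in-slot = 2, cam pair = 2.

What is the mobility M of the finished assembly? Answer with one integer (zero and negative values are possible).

L=1 J1=0 J2=0
add link → L=2 J1=0 J2=0
add link → L=3 J1=0 J2=0
C@0,1 dof=2 J2 → L=3 J1=0 J2=1
C@1,2 dof=2 J2 → L=3 J1=0 J2=2
add link → L=4 J1=0 J2=2
C@3,0 dof=2 J2 → L=4 J1=0 J2=3
add link → L=5 J1=0 J2=3
add link → L=6 J1=0 J2=3
add link → L=7 J1=0 J2=3
PS@5,3 dof=2 J2 → L=7 J1=0 J2=4
add link → L=8 J1=0 J2=4
C@7,5 dof=2 J2 → L=8 J1=0 J2=5
R@2,7 dof=1 J1 → L=8 J1=1 J2=5
PS@4,1 dof=2 J2 → L=8 J1=1 J2=6
PS@1,6 dof=2 J2 → L=8 J1=1 J2=7
P@0,5 dof=1 J1 → L=8 J1=2 J2=7
M=3(L−1)−2J1−J2=3·7−2·2−7=10

M = 10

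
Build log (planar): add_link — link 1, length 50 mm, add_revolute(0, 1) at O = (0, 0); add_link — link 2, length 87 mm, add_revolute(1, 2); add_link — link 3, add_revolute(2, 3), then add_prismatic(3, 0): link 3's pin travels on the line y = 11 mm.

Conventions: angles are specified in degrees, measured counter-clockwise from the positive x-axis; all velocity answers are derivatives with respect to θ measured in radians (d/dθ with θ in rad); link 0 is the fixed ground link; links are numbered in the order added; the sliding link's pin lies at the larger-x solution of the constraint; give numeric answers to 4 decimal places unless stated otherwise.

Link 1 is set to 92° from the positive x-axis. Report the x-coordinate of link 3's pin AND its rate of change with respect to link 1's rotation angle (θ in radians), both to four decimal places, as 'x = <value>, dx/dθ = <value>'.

geometry: r = 50 mm, L = 87 mm, e = 11 mm
crank pin P = (r cos θ, r sin θ) = (-1.744975, 49.969541)
h = r sin θ − e = 49.969541 − 11 = 38.969541
x = r cos θ + √(L² − h²) = -1.744975 + 77.784156 = 76.039181
dx/dθ = −r sin θ − h·r cos θ/√(L² − h²) (θ in radians; h = 38.969541) = -49.095316

x = 76.0392, dx/dθ = -49.0953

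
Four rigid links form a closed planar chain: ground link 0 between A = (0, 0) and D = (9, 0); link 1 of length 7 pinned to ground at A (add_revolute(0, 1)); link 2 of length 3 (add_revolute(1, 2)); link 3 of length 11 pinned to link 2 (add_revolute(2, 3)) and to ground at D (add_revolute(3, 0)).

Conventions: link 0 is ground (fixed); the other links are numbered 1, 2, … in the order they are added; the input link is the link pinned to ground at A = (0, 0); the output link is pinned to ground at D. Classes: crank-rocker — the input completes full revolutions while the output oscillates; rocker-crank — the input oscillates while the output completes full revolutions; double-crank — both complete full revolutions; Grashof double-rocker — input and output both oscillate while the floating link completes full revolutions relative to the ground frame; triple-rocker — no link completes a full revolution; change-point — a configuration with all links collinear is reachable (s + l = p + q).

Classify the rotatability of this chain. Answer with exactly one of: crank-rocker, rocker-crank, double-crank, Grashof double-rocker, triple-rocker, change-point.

lengths: ground=9, input=7, coupler=3, output=11
sorted: s=3 (shortest), l=11 (longest), p+q=16
s + l = 14 vs p + q = 16
s + l < p + q (Grashof) with shortest = coupler link → Grashof double-rocker

Grashof double-rocker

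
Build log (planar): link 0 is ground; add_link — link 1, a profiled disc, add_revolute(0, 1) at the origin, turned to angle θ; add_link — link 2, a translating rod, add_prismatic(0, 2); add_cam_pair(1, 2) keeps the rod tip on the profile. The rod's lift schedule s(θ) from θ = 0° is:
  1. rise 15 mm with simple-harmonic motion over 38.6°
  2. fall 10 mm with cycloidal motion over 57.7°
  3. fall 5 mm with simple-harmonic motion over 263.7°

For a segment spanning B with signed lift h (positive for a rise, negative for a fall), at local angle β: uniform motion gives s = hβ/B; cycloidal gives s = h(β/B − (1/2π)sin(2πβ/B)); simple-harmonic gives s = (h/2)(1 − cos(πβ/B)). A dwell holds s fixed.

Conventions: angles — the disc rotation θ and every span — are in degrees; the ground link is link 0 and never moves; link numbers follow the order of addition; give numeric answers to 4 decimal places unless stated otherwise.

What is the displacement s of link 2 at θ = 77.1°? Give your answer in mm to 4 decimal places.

seg 1 [0°–38.6°] simple-harmonic, h=15: full span → s += 15 → s = 15.0000
seg 2 [38.6°–96.3°] cycloidal, h=-10: θ=77.1° here. β=38.5, B=57.7. -10·(0.6672 − sin(2π·0.6672)/(2π)) = -8.0536 → s = 6.9464

6.9464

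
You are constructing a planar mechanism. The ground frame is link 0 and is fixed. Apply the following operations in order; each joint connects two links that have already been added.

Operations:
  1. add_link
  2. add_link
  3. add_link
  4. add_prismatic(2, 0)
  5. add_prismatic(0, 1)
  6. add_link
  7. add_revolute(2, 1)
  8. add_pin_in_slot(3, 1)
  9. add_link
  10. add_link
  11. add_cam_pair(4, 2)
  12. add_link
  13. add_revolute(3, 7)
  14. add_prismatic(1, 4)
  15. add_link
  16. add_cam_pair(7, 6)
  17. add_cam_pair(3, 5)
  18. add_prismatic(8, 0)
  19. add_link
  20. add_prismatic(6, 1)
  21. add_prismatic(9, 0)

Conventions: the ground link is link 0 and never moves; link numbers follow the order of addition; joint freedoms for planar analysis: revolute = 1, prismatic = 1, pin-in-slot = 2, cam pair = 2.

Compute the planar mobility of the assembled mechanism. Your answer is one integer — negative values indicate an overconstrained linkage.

(L,J1,J2)=(1,0,0); link0 fixed
link1: (2,0,0)
link2: (3,0,0)
link3: (4,0,0)
P 2-0 [J1]: (4,1,0)
P 0-1 [J1]: (4,2,0)
link4: (5,2,0)
R 2-1 [J1]: (5,3,0)
PS 3-1 [J2]: (5,3,1)
link5: (6,3,1)
link6: (7,3,1)
C 4-2 [J2]: (7,3,2)
link7: (8,3,2)
R 3-7 [J1]: (8,4,2)
P 1-4 [J1]: (8,5,2)
link8: (9,5,2)
C 7-6 [J2]: (9,5,3)
C 3-5 [J2]: (9,5,4)
P 8-0 [J1]: (9,6,4)
link9: (10,6,4)
P 6-1 [J1]: (10,7,4)
P 9-0 [J1]: (10,8,4)
Grübler: 3·9 − 2·8 − 4 = 7

M = 7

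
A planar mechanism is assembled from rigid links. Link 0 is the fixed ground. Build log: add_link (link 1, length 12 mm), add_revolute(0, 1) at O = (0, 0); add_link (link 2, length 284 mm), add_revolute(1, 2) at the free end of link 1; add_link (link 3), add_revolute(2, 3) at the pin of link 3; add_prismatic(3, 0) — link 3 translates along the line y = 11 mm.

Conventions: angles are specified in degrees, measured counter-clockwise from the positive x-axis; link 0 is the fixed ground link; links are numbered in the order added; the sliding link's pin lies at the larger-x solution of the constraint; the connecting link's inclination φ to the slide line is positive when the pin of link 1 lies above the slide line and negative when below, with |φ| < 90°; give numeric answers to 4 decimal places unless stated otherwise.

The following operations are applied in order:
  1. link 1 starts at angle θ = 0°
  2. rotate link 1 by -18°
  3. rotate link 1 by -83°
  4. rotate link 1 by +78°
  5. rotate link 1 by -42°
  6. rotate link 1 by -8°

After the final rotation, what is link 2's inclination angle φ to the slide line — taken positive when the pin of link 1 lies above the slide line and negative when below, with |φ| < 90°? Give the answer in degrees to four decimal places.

geometry: r = 12 mm, L = 284 mm, e = 11 mm; θ starts at 0°
rotate link 1 by -18°: θ ← 0° -18° = -18°
rotate link 1 by -83°: θ ← -18° -83° = -101°
rotate link 1 by +78°: θ ← -101° +78° = -23°
rotate link 1 by -42°: θ ← -23° -42° = -65°
rotate link 1 by -8°: θ ← -65° -8° = -73°
h = r sin θ − e = -11.475657 − 11 = -22.475657
sin φ = h / L = -22.475657 / 284 = -0.07913964
φ = arcsin(-0.07913964) = -4.539114°

-4.5391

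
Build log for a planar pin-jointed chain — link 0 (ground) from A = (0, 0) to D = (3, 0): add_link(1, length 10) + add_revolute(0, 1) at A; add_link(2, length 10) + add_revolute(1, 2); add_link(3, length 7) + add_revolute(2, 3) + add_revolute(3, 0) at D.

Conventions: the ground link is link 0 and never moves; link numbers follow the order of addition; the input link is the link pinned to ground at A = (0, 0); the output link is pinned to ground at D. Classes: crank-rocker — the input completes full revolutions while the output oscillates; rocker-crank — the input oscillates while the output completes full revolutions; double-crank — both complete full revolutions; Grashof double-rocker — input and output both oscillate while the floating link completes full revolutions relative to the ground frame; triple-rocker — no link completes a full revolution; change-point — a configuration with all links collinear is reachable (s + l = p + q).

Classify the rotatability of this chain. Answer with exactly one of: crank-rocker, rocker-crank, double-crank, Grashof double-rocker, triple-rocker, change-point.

lengths: ground=3, input=10, coupler=10, output=7
sorted: s=3 (shortest), l=10 (longest), p+q=17
s + l = 13 vs p + q = 17
s + l < p + q (Grashof) with shortest = ground link → double-crank

double-crank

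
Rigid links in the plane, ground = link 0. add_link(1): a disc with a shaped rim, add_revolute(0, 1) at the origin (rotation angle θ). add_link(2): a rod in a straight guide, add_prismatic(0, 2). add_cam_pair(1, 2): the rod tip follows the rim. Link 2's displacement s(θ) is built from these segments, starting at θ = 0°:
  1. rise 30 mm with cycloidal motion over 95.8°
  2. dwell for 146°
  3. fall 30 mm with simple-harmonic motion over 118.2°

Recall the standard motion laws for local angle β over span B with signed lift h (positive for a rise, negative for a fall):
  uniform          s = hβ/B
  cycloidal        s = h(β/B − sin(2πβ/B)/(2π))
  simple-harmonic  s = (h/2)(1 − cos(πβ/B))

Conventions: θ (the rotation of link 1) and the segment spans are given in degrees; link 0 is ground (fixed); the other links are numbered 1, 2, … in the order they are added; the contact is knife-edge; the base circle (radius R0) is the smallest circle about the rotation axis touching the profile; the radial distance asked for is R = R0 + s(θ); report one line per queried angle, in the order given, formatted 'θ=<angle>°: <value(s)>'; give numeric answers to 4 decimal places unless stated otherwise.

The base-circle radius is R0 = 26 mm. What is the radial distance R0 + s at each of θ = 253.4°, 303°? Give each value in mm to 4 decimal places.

segment 1 (0° to 95.8°, cycloidal, h = 30) is passed completely: s = 0.0000 + (30) = 30.0000
segment 2 (95.8° to 241.8°, dwell): s unchanged at 30.0000
θ = 253.4° falls in segment 3 (241.8° to 360°, simple-harmonic, h = -30): β = 253.4 − 241.8 = 11.6°, B = 118.2°; Δs = -30/2·(1 − cos(π·0.0981)) = -0.7073; s = 30.0000 − 0.7073 = 29.2927
θ = 303° falls in segment 3 (241.8° to 360°, simple-harmonic, h = -30): β = 303 − 241.8 = 61.2°, B = 118.2°; Δs = -30/2·(1 − cos(π·0.5178)) = -15.8368; s = 30.0000 − 15.8368 = 14.1632
θ=253.4°: R = R0 + s = 26 + 29.2927 = 55.2927
θ=303°: R = R0 + s = 26 + 14.1632 = 40.1632

θ=253.4°: 55.2927
θ=303°: 40.1632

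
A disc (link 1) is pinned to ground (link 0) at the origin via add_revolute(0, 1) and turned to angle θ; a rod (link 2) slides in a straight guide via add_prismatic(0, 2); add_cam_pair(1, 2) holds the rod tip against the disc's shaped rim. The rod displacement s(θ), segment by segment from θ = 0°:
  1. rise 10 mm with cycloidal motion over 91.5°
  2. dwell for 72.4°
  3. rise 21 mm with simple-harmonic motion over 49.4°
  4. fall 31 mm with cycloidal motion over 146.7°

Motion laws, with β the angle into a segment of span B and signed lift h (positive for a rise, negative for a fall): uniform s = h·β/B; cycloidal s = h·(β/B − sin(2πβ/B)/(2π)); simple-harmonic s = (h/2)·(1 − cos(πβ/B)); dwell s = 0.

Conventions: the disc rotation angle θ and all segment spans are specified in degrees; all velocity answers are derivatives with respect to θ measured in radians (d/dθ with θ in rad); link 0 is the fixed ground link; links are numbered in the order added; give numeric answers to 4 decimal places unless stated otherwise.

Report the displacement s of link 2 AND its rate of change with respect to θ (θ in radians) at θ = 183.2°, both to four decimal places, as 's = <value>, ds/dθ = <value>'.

segment 1 (0° to 91.5°, cycloidal, h = 10) is passed completely: s = 0.0000 + (10) = 10.0000
segment 2 (91.5° to 163.9°, dwell): s unchanged at 10.0000
θ = 183.2° falls in segment 3 (163.9° to 213.3°, simple-harmonic, h = 21): β = 183.2 − 163.9 = 19.3°, B = 49.4°; Δs = 21/2·(1 − cos(π·0.3907)) = 6.9646; s = 10.0000 + 6.9646 = 16.9646
velocity in seg [163.9°–213.3°] (simple-harmonic), θ in radians: β = 19.3° = 0.3368 rad, B = 49.4° = 0.8622 rad; ds/dθ = (πh/(2B)) sin(πβ/B) = (π·21/(2·0.8622)) sin(π·0.3907) = 36.025198 mm/rad

s = 16.9646, ds/dθ = 36.0252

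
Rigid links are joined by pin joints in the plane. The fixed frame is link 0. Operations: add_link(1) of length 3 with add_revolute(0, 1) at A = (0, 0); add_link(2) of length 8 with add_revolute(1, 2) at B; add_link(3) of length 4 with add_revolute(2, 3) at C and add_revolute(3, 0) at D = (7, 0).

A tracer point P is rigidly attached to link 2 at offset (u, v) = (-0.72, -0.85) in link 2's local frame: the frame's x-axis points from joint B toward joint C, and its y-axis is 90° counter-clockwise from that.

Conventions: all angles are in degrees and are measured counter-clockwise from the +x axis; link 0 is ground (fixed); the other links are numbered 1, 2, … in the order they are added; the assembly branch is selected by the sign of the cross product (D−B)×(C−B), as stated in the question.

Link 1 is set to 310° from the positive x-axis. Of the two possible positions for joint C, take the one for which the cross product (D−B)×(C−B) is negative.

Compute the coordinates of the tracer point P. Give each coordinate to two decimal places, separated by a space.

A=(0,0), D=(7.00,0)
B = A + 3.00·(cos310°, sin310°) = (1.9284, -2.2981)
|BD| = 5.5680
circle(B,8.00) ∩ circle(D,4.00): a=7.0943, h=3.6973
  candidates: C₊=(6.8642,3.9977) cross=20.587; C₋=(9.9163,-2.7378) cross=-20.587
  branch - wants cross < 0 → take C=(9.9163,-2.7378) (cross=-20.587)
ex = (C−B)/|BC| = (0.9985,-0.0550); ey = (0.0550,0.9985)
P = B + -0.72·ex + -0.85·ey = (1.1627,-3.1073)

1.16 -3.11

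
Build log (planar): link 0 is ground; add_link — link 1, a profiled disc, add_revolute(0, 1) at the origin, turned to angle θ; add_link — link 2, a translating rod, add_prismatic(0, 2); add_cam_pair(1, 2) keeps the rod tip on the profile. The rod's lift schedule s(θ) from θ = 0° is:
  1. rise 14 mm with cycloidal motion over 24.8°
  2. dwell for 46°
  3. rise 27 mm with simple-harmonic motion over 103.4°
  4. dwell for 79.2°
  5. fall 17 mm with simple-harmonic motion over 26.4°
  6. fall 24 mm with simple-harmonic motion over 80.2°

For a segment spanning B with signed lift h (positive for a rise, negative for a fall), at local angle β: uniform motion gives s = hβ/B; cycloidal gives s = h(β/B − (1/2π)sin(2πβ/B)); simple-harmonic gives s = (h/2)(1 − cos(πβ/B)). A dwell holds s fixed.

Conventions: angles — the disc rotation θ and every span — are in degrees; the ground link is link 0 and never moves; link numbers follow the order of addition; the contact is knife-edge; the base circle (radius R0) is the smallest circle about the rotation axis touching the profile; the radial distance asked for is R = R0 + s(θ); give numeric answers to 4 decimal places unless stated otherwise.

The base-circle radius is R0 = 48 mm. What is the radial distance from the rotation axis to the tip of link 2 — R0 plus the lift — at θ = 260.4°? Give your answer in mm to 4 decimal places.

seg 1 [0°–24.8°] cycloidal, h=14: full span → s += 14 → s = 14.0000
seg 2 [24.8°–70.8°] dwell: s stays 14.0000
seg 3 [70.8°–174.2°] simple-harmonic, h=27: full span → s += 27 → s = 41.0000
seg 4 [174.2°–253.4°] dwell: s stays 41.0000
seg 5 [253.4°–279.8°] simple-harmonic, h=-17: θ=260.4° here. β=7, B=26.4. -17/2·(1 − cos(π·0.2652)) = -2.7824 → s = 38.2176
R = R0 + s = 48 + 38.2176 = 86.2176

86.2176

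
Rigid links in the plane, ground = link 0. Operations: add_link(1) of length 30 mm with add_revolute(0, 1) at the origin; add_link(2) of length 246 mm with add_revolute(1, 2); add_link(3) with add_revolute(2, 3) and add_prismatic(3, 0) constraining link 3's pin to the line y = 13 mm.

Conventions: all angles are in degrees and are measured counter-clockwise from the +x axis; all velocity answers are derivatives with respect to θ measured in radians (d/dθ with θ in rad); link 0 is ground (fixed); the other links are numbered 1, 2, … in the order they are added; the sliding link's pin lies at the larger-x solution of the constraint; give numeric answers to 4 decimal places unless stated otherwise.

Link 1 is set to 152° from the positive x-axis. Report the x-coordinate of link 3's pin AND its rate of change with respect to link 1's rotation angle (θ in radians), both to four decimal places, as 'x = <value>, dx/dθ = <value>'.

geometry: r = 30 mm, L = 246 mm, e = 13 mm
crank pin P = (r cos θ, r sin θ) = (-26.488428, 14.084147)
h = r sin θ − e = 14.084147 − 13 = 1.084147
x = r cos θ + √(L² − h²) = -26.488428 + 245.997611 = 219.509183
dx/dθ = −r sin θ − h·r cos θ/√(L² − h²) (θ in radians; h = 1.084147) = -13.967409

x = 219.5092, dx/dθ = -13.9674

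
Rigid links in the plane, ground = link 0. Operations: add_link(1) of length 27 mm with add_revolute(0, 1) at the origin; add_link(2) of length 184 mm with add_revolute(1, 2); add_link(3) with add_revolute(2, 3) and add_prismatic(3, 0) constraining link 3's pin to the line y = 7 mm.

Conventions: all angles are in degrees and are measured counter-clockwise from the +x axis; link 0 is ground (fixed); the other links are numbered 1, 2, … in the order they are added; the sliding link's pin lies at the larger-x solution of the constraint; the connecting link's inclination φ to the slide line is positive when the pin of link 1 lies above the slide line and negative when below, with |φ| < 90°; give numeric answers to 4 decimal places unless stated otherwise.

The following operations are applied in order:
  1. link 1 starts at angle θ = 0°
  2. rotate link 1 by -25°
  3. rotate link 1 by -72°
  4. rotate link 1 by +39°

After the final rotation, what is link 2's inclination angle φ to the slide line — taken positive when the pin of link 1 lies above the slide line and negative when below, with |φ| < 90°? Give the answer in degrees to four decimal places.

geometry: r = 27 mm, L = 184 mm, e = 7 mm; θ starts at 0°
rotate link 1 by -25°: θ ← 0° -25° = -25°
rotate link 1 by -72°: θ ← -25° -72° = -97°
rotate link 1 by +39°: θ ← -97° +39° = -58°
h = r sin θ − e = -22.897299 − 7 = -29.897299
sin φ = h / L = -29.897299 / 184 = -0.16248532
φ = arcsin(-0.16248532) = -9.351183°

-9.3512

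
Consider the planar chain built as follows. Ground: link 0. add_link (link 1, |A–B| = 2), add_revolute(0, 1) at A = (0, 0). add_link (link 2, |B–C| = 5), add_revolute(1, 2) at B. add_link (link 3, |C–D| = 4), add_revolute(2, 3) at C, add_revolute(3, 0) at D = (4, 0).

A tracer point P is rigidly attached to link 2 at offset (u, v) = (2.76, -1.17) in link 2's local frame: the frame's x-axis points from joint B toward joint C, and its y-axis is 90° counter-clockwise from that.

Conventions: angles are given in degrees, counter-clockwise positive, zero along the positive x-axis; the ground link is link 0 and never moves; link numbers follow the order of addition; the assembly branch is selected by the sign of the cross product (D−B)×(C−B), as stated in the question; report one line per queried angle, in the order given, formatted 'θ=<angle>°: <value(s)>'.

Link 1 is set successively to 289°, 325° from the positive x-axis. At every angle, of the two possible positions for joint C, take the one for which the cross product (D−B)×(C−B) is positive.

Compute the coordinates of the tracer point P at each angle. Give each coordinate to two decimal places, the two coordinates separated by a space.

A=(0,0), D=(4.00,0)
θ=289°: B = A + 2.00·(cos289°, sin289°) = (0.6511, -1.8910)
θ=289°: |BD| = 3.8459
θ=289°: circle(B,5.00) ∩ circle(D,4.00): a=3.0930, h=3.9285
θ=289°:   candidates: C₊=(1.4128,3.0506) cross=15.109; C₋=(5.2761,-3.7910) cross=-15.109
θ=289°:   branch + wants cross > 0 → take C=(1.4128,3.0506) (cross=15.109)
θ=289°: ex = (C−B)/|BC| = (0.1523,0.9883); ey = (-0.9883,0.1523)
θ=289°: P = B + 2.76·ex + -1.17·ey = (2.2279,0.6585)
θ=325°: B = A + 2.00·(cos325°, sin325°) = (1.6383, -1.1472)
θ=325°: |BD| = 2.6256
θ=325°: circle(B,5.00) ∩ circle(D,4.00): a=3.0267, h=3.9798
θ=325°:   candidates: C₊=(2.6220,3.7551) cross=10.449; C₋=(6.0997,-3.4046) cross=-10.449
θ=325°:   branch + wants cross > 0 → take C=(2.6220,3.7551) (cross=10.449)
θ=325°: ex = (C−B)/|BC| = (0.1967,0.9805); ey = (-0.9805,0.1967)
θ=325°: P = B + 2.76·ex + -1.17·ey = (3.3284,1.3287)

θ=289°: 2.23 0.66
θ=325°: 3.33 1.33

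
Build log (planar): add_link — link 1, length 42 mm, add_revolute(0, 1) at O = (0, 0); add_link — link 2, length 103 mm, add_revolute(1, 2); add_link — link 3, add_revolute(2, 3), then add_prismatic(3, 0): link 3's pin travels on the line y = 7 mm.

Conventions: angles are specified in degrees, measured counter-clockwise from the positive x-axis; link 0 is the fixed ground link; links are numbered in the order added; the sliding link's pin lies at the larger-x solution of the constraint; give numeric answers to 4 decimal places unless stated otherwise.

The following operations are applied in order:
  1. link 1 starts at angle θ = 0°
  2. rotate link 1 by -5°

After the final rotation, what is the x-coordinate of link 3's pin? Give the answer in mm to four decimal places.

geometry: r = 42 mm, L = 103 mm, e = 7 mm; θ starts at 0°
rotate link 1 by -5°: θ ← 0° -5° = -5°
crank pin P = (r cos θ, r sin θ) = (41.840177, -3.660541)
h = r sin θ − e = -3.660541 − 7 = -10.660541
x = r cos θ + √(L² − h²) = 41.840177 + 102.446829 = 144.287007

144.2870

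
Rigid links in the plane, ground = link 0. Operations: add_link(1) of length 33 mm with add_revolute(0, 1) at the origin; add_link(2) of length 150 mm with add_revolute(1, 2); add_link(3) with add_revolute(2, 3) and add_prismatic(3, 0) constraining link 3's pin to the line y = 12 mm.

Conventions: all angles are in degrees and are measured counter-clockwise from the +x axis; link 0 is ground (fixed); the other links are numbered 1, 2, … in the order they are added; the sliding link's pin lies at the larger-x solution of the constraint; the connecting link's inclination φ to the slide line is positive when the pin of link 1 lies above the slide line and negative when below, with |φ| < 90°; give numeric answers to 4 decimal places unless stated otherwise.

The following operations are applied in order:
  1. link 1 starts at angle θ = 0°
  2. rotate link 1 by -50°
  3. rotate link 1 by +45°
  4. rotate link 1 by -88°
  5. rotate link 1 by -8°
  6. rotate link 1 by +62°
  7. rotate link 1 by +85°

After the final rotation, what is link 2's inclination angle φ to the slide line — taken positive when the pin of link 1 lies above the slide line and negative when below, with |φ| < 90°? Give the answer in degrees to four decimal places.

geometry: r = 33 mm, L = 150 mm, e = 12 mm; θ starts at 0°
rotate link 1 by -50°: θ ← 0° -50° = -50°
rotate link 1 by +45°: θ ← -50° +45° = -5°
rotate link 1 by -88°: θ ← -5° -88° = -93°
rotate link 1 by -8°: θ ← -93° -8° = -101°
rotate link 1 by +62°: θ ← -101° +62° = -39°
rotate link 1 by +85°: θ ← -39° +85° = 46°
h = r sin θ − e = 23.738213 − 12 = 11.738213
sin φ = h / L = 11.738213 / 150 = 0.07825476
φ = arcsin(0.07825476) = 4.488256°

4.4883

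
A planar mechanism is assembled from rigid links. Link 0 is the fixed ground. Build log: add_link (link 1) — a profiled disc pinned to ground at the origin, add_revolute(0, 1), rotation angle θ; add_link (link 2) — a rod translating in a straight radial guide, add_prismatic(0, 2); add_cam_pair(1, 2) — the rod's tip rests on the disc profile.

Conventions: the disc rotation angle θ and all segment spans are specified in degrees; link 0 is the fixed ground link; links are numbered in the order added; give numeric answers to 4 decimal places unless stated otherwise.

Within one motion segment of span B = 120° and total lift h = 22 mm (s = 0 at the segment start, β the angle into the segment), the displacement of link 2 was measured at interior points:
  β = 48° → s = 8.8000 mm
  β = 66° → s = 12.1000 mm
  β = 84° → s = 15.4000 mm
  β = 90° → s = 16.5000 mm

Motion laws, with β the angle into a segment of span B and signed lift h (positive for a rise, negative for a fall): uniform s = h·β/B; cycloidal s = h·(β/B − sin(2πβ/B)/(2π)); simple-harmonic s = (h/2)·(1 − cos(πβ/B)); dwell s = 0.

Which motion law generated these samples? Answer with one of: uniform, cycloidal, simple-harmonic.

candidates at β/B = r: uniform s = h·r (linear in β); cycloidal s = h·(r − sin(2πr)/(2π)); simple-harmonic s = (h/2)(1 − cos(πr))
β=48°: printed 8.8000 | uniform 8.8000, cycloidal 6.7419, simple-harmonic 7.6008
β=66°: printed 12.1000 | uniform 12.1000, cycloidal 13.1820, simple-harmonic 12.7208
β=84°: printed 15.4000 | uniform 15.4000, cycloidal 18.7300, simple-harmonic 17.4656
β=90°: printed 16.5000 | uniform 16.5000, cycloidal 20.0014, simple-harmonic 18.7782
only one law matches every sample → uniform

uniform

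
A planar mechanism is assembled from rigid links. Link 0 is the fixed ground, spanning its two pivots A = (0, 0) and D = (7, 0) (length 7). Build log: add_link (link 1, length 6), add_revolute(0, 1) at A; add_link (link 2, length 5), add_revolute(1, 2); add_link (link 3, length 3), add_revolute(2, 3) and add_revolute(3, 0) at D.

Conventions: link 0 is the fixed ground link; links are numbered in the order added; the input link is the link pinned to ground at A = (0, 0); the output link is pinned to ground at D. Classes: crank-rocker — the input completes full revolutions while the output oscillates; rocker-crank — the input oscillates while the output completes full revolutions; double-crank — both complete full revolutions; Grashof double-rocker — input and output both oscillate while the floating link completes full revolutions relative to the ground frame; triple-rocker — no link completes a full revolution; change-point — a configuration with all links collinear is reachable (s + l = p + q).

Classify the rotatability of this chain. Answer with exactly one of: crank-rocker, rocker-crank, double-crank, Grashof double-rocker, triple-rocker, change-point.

lengths: ground=7, input=6, coupler=5, output=3
sorted: s=3 (shortest), l=7 (longest), p+q=11
s + l = 10 vs p + q = 11
s + l < p + q (Grashof) with shortest = output link → rocker-crank

rocker-crank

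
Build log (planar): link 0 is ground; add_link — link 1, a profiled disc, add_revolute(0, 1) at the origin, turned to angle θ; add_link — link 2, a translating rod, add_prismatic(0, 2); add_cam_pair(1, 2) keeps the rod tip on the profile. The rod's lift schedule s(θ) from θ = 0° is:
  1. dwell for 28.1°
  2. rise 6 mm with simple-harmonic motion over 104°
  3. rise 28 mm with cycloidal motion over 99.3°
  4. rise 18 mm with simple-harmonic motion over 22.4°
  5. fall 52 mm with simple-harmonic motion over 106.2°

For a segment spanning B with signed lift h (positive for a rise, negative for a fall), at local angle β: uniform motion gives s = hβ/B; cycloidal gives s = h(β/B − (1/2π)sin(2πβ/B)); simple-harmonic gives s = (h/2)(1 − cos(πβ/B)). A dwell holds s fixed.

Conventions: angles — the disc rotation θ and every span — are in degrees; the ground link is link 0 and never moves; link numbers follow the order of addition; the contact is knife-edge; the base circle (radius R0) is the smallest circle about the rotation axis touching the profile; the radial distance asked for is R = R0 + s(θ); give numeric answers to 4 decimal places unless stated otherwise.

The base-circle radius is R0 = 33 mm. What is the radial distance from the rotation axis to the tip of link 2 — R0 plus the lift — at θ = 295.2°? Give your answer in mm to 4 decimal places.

seg 1 [0°–28.1°] dwell: s stays 0.0000
seg 2 [28.1°–132.1°] simple-harmonic, h=6: full span → s += 6 → s = 6.0000
seg 3 [132.1°–231.4°] cycloidal, h=28: full span → s += 28 → s = 34.0000
seg 4 [231.4°–253.8°] simple-harmonic, h=18: full span → s += 18 → s = 52.0000
seg 5 [253.8°–360°] simple-harmonic, h=-52: θ=295.2° here. β=41.4, B=106.2. -52/2·(1 − cos(π·0.3898)) = -17.1798 → s = 34.8202
R = R0 + s = 33 + 34.8202 = 67.8202

67.8202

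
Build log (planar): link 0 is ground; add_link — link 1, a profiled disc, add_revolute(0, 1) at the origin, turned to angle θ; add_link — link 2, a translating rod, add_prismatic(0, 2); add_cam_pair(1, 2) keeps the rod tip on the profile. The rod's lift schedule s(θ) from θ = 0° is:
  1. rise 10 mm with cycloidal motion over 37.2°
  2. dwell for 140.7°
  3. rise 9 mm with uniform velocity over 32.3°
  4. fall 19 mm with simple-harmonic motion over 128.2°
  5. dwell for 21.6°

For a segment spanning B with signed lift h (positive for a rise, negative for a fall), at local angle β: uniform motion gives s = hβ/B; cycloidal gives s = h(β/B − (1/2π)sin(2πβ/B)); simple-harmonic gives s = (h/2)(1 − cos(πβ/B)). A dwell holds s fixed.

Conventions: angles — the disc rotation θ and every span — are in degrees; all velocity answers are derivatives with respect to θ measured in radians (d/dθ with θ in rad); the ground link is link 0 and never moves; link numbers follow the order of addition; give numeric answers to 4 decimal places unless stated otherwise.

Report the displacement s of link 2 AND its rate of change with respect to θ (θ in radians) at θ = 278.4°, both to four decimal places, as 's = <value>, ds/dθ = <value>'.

seg 1 [0°–37.2°] cycloidal, h=10: full span → s += 10 → s = 10.0000
seg 2 [37.2°–177.9°] dwell: s stays 10.0000
seg 3 [177.9°–210.2°] uniform, h=9: full span → s += 9 → s = 19.0000
seg 4 [210.2°–338.4°] simple-harmonic, h=-19: θ=278.4° here. β=68.2, B=128.2. -19/2·(1 − cos(π·0.5320)) = -10.4529 → s = 8.5471
velocity in seg [210.2°–338.4°] (simple-harmonic), θ in radians: β = 68.2° = 1.1903 rad, B = 128.2° = 2.2375 rad; ds/dθ = (πh/(2B)) sin(πβ/B) = (π·(-19)/(2·2.2375)) sin(π·0.5320) = -13.271266 mm/rad

s = 8.5471, ds/dθ = -13.2713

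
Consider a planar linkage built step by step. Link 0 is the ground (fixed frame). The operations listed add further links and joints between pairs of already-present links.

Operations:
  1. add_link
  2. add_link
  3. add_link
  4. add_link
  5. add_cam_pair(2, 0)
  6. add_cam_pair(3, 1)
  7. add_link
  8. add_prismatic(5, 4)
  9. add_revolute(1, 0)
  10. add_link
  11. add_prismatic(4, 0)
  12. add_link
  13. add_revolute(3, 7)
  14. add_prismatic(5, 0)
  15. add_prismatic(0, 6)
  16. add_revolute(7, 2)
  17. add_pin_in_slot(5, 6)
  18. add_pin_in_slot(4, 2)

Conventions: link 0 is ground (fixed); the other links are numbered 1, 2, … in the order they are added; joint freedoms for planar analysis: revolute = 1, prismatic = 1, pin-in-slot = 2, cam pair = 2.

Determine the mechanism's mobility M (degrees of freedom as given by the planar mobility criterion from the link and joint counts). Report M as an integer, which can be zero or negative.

ground; <1,0,0>
#1 <2,0,0>
#2 <3,0,0>
#3 <4,0,0>
#4 <5,0,0>
C:2↔0 J2 <5,0,1>
C:3↔1 J2 <5,0,2>
#5 <6,0,2>
P:5↔4 J1 <6,1,2>
R:1↔0 J1 <6,2,2>
#6 <7,2,2>
P:4↔0 J1 <7,3,2>
#7 <8,3,2>
R:3↔7 J1 <8,4,2>
P:5↔0 J1 <8,5,2>
P:0↔6 J1 <8,6,2>
R:7↔2 J1 <8,7,2>
PS:5↔6 J2 <8,7,3>
PS:4↔2 J2 <8,7,4>
3×7 − 2×7 − 1×4 = 3

M = 3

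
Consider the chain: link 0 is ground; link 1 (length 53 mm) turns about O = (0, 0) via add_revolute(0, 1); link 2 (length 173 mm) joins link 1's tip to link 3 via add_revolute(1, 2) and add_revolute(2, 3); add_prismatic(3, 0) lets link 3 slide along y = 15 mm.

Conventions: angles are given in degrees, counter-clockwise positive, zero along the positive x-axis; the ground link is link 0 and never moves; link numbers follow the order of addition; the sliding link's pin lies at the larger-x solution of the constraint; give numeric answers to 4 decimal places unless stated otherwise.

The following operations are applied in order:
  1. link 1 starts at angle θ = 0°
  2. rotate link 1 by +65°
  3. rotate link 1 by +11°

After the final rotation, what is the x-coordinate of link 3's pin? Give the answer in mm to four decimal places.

geometry: r = 53 mm, L = 173 mm, e = 15 mm; θ starts at 0°
rotate link 1 by +65°: θ ← 0° +65° = 65°
rotate link 1 by +11°: θ ← 65° +11° = 76°
crank pin P = (r cos θ, r sin θ) = (12.821860, 51.425673)
h = r sin θ − e = 51.425673 − 15 = 36.425673
x = r cos θ + √(L² − h²) = 12.821860 + 169.121762 = 181.943622

181.9436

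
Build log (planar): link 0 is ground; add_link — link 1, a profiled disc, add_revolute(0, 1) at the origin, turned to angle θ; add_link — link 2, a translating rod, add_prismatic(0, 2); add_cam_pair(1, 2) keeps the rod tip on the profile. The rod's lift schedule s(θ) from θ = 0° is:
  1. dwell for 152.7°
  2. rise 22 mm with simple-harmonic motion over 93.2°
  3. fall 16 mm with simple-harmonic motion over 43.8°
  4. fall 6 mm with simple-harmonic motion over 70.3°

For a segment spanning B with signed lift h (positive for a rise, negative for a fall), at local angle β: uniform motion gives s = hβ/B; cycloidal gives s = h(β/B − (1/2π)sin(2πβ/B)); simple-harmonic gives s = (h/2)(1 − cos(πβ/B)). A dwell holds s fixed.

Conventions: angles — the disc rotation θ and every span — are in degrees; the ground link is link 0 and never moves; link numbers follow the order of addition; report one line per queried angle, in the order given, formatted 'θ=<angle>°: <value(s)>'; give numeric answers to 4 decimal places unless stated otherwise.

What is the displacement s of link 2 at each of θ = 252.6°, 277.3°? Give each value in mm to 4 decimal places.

seg 1 [0°–152.7°] dwell: s stays 0.0000
seg 2 [152.7°–245.9°] simple-harmonic, h=22: full span → s += 22 → s = 22.0000
seg 3 [245.9°–289.7°] simple-harmonic, h=-16: θ=252.6° here. β=6.7, B=43.8. -16/2·(1 − cos(π·0.1530)) = -0.9061 → s = 21.0939
seg 3 [245.9°–289.7°] simple-harmonic, h=-16: θ=277.3° here. β=31.4, B=43.8. -16/2·(1 − cos(π·0.7169)) = -13.0390 → s = 8.9610

θ=252.6°: 21.0939
θ=277.3°: 8.9610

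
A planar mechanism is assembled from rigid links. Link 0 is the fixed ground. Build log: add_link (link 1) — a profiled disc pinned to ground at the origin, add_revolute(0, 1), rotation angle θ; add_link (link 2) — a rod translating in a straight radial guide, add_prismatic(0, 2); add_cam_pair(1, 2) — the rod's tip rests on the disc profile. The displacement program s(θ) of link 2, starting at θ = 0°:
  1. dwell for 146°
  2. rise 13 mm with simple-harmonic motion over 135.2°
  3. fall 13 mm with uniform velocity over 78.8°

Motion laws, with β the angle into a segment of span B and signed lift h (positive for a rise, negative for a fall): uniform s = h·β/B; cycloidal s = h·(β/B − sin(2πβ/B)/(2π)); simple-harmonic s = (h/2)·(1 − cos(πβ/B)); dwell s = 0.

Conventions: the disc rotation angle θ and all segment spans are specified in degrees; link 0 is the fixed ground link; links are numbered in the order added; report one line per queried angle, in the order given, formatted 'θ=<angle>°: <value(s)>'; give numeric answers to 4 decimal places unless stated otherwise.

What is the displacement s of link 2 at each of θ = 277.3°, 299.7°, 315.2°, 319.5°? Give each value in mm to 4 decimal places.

seg 1 [0°–146°] dwell: s stays 0.0000
seg 2 [146°–281.2°] simple-harmonic, h=13: θ=277.3° here. β=131.3, B=135.2. 13/2·(1 − cos(π·0.9712)) = 12.9733 → s = 12.9733
seg 2 [146°–281.2°] simple-harmonic, h=13: full span → s += 13 → s = 13.0000
seg 3 [281.2°–360°] uniform, h=-13: θ=299.7° here. β=18.5, B=78.8. -13·18.5/78.8 = -3.0520 → s = 9.9480
seg 3 [281.2°–360°] uniform, h=-13: θ=315.2° here. β=34, B=78.8. -13·34/78.8 = -5.6091 → s = 7.3909
seg 3 [281.2°–360°] uniform, h=-13: θ=319.5° here. β=38.3, B=78.8. -13·38.3/78.8 = -6.3185 → s = 6.6815

θ=277.3°: 12.9733
θ=299.7°: 9.9480
θ=315.2°: 7.3909
θ=319.5°: 6.6815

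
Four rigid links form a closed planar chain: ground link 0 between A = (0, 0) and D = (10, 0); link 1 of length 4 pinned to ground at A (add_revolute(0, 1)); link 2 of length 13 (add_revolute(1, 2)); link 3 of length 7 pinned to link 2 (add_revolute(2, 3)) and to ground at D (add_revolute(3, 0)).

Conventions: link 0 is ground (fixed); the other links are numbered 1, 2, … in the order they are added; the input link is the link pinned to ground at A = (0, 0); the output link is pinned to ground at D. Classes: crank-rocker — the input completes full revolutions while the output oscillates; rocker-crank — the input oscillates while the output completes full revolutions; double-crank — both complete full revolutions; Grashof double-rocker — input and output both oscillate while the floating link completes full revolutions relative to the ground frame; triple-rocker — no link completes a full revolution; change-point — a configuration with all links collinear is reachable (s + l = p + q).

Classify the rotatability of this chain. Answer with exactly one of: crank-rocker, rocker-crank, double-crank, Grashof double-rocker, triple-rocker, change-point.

lengths: ground=10, input=4, coupler=13, output=7
sorted: s=4 (shortest), l=13 (longest), p+q=17
s + l = 17 vs p + q = 17
s + l = p + q → change-point (collinear configuration reachable)

change-point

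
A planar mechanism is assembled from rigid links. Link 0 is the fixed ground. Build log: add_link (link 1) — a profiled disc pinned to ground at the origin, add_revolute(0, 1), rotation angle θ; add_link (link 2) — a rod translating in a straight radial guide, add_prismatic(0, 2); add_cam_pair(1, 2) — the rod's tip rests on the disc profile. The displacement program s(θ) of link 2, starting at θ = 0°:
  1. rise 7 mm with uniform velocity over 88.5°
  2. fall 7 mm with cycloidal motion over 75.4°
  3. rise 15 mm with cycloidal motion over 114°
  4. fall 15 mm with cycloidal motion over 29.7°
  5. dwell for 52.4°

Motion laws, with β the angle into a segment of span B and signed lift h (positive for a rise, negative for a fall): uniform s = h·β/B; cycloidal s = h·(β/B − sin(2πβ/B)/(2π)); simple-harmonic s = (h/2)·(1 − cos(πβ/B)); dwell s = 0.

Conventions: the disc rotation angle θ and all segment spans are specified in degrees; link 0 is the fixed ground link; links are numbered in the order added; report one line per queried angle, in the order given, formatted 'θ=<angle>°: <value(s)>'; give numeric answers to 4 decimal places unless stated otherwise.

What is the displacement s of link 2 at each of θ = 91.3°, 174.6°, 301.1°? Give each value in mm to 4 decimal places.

seg 1 [0°–88.5°] uniform, h=7: full span → s += 7 → s = 7.0000
seg 2 [88.5°–163.9°] cycloidal, h=-7: θ=91.3° here. β=2.8, B=75.4. -7·(0.0371 − sin(2π·0.0371)/(2π)) = -0.0024 → s = 6.9976
seg 2 [88.5°–163.9°] cycloidal, h=-7: full span → s += -7 → s = 0.0000
seg 3 [163.9°–277.9°] cycloidal, h=15: θ=174.6° here. β=10.7, B=114. 15·(0.0939 − sin(2π·0.0939)/(2π)) = 0.0802 → s = 0.0802
seg 3 [163.9°–277.9°] cycloidal, h=15: full span → s += 15 → s = 15.0000
seg 4 [277.9°–307.6°] cycloidal, h=-15: θ=301.1° here. β=23.2, B=29.7. -15·(0.7811 − sin(2π·0.7811)/(2π)) = -14.0589 → s = 0.9411

θ=91.3°: 6.9976
θ=174.6°: 0.0802
θ=301.1°: 0.9411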